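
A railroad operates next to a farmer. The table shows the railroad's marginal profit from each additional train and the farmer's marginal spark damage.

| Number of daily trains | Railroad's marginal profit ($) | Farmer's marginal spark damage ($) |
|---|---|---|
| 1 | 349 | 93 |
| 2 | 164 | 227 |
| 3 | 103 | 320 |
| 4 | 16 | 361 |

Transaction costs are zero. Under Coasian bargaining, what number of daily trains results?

1

Bargaining reaches the level where marginal profit last exceeds marginal spark damage.
That holds through level 1 (349 ≥ 93) but not at 2 (164 < 227).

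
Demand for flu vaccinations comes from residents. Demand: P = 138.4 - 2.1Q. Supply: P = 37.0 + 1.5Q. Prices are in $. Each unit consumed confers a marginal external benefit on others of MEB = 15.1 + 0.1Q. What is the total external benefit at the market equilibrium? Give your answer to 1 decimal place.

Market equilibrium (private): 37.0 + 1.5Q = 138.4 - 2.1Q → Q_m = 28.1667.
Total external benefit = ∫₀^{Q_m} (15.1 + 0.1Q) dQ = 15.1×28.1667 + ½×0.1×28.1667² = 464.9853.

$465.0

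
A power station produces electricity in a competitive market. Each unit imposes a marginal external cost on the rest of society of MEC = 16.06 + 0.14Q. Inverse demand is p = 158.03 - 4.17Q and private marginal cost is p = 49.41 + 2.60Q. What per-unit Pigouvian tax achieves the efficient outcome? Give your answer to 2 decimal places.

tax = 17.94 per unit

Social marginal cost = private MC + MEC = 65.47 + 2.74Q.
Set SMC = demand: 65.47 + 2.74Q = 158.03 - 4.17Q → Q* = 13.3951.
The Pigouvian tax equals MEC at Q*: 16.06 + 0.14×13.3951 = 17.9353.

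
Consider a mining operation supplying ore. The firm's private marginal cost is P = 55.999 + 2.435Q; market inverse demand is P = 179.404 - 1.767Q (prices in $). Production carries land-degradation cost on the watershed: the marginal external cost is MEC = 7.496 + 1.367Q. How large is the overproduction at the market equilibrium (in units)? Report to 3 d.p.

8.555 units

Market equilibrium (private): 55.999 + 2.435Q = 179.404 - 1.767Q → Q_m = 29.3682.
Social marginal cost = private MC + MEC = 63.495 + 3.802Q.
Set SMC = demand: 63.495 + 3.802Q = 179.404 - 1.767Q → Q* = 20.8133.
Gap = |29.3682 − 20.8133| = 8.5549.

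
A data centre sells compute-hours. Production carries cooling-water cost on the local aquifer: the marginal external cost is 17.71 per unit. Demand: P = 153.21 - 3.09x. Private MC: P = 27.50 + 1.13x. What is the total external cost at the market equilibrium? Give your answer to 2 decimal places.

Market equilibrium (private): 27.50 + 1.13x = 153.21 - 3.09x → x_m = 29.7891.
Total external cost = MEC × x_m = 17.71 × 29.7891 = 527.5650.

527.56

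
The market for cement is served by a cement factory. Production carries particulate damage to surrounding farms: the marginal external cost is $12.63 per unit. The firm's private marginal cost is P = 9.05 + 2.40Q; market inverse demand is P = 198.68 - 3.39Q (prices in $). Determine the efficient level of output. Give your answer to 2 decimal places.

Q* = 30.57

Social marginal cost = private MC + MEC = 21.68 + 2.40Q.
Set SMC = demand: 21.68 + 2.40Q = 198.68 - 3.39Q → Q* = 30.5699.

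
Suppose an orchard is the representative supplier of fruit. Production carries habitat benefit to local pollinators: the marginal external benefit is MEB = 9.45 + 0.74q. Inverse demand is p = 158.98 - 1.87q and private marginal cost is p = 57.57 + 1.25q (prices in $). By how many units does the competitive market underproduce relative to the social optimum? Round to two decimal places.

Market equilibrium (private): 57.57 + 1.25q = 158.98 - 1.87q → q_m = 32.5032.
Social marginal cost = private MC − MEB = 48.12 + 0.51q.
Set SMC = demand: 48.12 + 0.51q = 158.98 - 1.87q → q* = 46.5798.
Gap = |32.5032 − 46.5798| = 14.0766.

14.08 units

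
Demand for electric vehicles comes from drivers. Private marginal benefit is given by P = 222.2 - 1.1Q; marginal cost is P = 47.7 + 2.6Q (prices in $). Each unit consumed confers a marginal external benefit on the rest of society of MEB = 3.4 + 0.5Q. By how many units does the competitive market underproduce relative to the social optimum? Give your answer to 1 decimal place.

8.4 units

Market equilibrium (private): 47.7 + 2.6Q = 222.2 - 1.1Q → Q_m = 47.1622.
Social marginal benefit = demand + MEB = 225.6 - 0.6Q.
Set SMB = MC: 225.6 - 0.6Q = 47.7 + 2.6Q → Q* = 55.5938.
Gap = |47.1622 − 55.5938| = 8.4316.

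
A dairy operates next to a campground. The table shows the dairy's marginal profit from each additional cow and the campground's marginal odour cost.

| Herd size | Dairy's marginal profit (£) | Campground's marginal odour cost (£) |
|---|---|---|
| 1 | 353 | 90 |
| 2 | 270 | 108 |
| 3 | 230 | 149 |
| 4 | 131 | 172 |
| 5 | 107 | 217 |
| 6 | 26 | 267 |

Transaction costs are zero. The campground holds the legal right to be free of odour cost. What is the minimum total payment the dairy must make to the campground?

Efficient level: marginal profit ≥ marginal odour cost through level 3, so k* = 3.
With the campground holding the right, the dairy must at least compensate total damage at k*: 90 + 108 + 149 = 347.

£347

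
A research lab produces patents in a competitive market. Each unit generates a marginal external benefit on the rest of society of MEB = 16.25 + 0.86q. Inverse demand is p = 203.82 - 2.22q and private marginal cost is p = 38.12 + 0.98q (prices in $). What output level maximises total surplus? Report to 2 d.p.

q* = 77.76

Social marginal cost = private MC − MEB = 21.87 + 0.12q.
Set SMC = demand: 21.87 + 0.12q = 203.82 - 2.22q → q* = 77.7564.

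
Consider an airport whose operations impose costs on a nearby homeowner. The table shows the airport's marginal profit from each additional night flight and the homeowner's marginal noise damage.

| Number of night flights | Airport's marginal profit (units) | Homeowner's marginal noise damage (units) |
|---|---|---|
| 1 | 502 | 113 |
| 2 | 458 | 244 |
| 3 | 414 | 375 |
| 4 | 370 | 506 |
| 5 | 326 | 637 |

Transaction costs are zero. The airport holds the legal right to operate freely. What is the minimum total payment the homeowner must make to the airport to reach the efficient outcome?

696

Left alone the airport would choose level 5 (marginal profit stays positive).
Efficient level: k* = 3 (marginal profit ≥ marginal noise damage through 3).
The homeowner must at least cover the airport's forgone profit from cutting 5→3: 370 + 326 = 696.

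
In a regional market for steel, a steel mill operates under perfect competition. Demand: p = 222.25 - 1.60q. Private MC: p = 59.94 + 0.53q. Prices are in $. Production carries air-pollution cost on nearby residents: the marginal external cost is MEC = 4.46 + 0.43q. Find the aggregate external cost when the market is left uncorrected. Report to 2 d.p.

$1588.31

Market equilibrium (private): 59.94 + 0.53q = 222.25 - 1.60q → q_m = 76.2019.
Total external cost = ∫₀^{q_m} (4.46 + 0.43q) dq = 4.46×76.2019 + ½×0.43×76.2019² = 1588.3073.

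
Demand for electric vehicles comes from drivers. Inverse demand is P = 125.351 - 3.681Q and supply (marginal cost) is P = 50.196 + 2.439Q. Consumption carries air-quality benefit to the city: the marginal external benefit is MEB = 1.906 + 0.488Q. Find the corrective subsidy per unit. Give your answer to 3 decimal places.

subsidy = 8.583 per unit

Social marginal benefit = demand + MEB = 127.257 - 3.193Q.
Set SMB = MC: 127.257 - 3.193Q = 50.196 + 2.439Q → Q* = 13.6827.
The Pigouvian subsidy equals MEB at Q*: 1.906 + 0.488×13.6827 = 8.5832.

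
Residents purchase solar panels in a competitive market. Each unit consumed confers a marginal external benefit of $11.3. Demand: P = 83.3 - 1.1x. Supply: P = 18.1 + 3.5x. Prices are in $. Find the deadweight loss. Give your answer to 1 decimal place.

Market equilibrium (private): 18.1 + 3.5x = 83.3 - 1.1x → x_m = 14.1739.
Social marginal benefit = demand + MEB = 94.6 - 1.1x.
Set SMB = MC: 94.6 - 1.1x = 18.1 + 3.5x → x* = 16.6304.
Between x* and x_m the wedge SMB − MC runs linearly from 0 to MEB(x_m), so the loss is a triangle.
DWL = ½ × 2.4565 × 11.3000 = 13.8792.

DWL = $13.9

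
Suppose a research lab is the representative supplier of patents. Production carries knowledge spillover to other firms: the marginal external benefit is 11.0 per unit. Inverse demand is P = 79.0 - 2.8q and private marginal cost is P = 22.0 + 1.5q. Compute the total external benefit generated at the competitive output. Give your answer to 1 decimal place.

145.8

Market equilibrium (private): 22.0 + 1.5q = 79.0 - 2.8q → q_m = 13.2558.
Total external benefit = MEB × q_m = 11.0 × 13.2558 = 145.8138.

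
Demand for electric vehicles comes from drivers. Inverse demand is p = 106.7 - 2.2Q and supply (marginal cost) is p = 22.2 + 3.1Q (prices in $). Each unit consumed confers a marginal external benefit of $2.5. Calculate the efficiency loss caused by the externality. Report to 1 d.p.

DWL = $0.6

Market equilibrium (private): 22.2 + 3.1Q = 106.7 - 2.2Q → Q_m = 15.9434.
Social marginal benefit = demand + MEB = 109.2 - 2.2Q.
Set SMB = MC: 109.2 - 2.2Q = 22.2 + 3.1Q → Q* = 16.4151.
The welfare-loss triangle has base |Q_m − Q*| and height MEB(Q_m) (the vertical gap between SMB and MC is zero at Q* and MEB at Q_m).
DWL = ½ × 0.4717 × 2.5000 = 0.5896.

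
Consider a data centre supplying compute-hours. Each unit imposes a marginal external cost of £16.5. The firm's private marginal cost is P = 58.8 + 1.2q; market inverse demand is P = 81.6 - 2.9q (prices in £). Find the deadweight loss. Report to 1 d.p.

Market equilibrium (private): 58.8 + 1.2q = 81.6 - 2.9q → q_m = 5.5610.
Social marginal cost = private MC + MEC = 75.3 + 1.2q.
Set SMC = demand: 75.3 + 1.2q = 81.6 - 2.9q → q* = 1.5366.
Between q* and q_m the wedge SMC − demand runs linearly from 0 to MEC(q_m), so the loss is a triangle.
DWL = ½ × 4.0244 × 16.5000 = 33.2013.

DWL = £33.2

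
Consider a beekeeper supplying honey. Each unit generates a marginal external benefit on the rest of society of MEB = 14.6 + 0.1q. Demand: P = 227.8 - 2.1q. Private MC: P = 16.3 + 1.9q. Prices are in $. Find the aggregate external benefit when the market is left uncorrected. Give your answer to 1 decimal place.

Market equilibrium (private): 16.3 + 1.9q = 227.8 - 2.1q → q_m = 52.8750.
Total external benefit = ∫₀^{q_m} (14.6 + 0.1q) dq = 14.6×52.8750 + ½×0.1×52.8750² = 911.7633.

$911.8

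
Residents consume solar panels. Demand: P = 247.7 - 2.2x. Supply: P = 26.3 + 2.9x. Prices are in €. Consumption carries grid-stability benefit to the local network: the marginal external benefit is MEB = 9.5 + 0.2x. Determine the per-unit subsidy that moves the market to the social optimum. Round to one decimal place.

subsidy = €18.9 per unit

Social marginal benefit = demand + MEB = 257.2 - 2.0x.
Set SMB = MC: 257.2 - 2.0x = 26.3 + 2.9x → x* = 47.1224.
The Pigouvian subsidy equals MEB at x*: 9.5 + 0.2×47.1224 = 18.9245.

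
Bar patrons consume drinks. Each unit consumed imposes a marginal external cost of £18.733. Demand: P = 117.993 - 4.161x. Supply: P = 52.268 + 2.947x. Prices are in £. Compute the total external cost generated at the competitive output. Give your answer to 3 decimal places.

£173.217

Market equilibrium (private): 52.268 + 2.947x = 117.993 - 4.161x → x_m = 9.2466.
Total external cost = MEC × x_m = 18.733 × 9.2466 = 173.2166.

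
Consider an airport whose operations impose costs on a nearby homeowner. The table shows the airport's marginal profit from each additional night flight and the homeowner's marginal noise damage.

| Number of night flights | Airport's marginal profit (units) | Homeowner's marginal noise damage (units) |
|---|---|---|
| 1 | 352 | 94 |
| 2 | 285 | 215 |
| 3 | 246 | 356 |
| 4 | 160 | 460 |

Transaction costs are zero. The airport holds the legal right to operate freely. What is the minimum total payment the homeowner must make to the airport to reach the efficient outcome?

Left alone the airport would choose level 4 (marginal profit stays positive).
Efficient level: k* = 2 (marginal profit ≥ marginal noise damage through 2).
The homeowner must at least cover the airport's forgone profit from cutting 4→2: 246 + 160 = 406.

406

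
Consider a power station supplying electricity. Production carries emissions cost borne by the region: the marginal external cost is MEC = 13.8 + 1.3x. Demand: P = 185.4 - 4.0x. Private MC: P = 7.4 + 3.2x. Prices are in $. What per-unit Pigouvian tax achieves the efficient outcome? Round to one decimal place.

tax = $38.9 per unit

Social marginal cost = private MC + MEC = 21.2 + 4.5x.
Set SMC = demand: 21.2 + 4.5x = 185.4 - 4.0x → x* = 19.3176.
The Pigouvian tax equals MEC at x*: 13.8 + 1.3×19.3176 = 38.9129.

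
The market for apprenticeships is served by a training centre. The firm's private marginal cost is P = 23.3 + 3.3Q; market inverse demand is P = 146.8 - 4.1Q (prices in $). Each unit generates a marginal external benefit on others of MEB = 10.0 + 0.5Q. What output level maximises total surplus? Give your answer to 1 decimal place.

Social marginal cost = private MC − MEB = 13.3 + 2.8Q.
Set SMC = demand: 13.3 + 2.8Q = 146.8 - 4.1Q → Q* = 19.3478.

Q* = 19.3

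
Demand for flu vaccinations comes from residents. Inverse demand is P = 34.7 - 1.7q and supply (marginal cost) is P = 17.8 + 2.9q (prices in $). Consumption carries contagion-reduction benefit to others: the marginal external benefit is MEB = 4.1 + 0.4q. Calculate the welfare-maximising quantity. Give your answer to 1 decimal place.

q* = 5.0

Social marginal benefit = demand + MEB = 38.8 - 1.3q.
Set SMB = MC: 38.8 - 1.3q = 17.8 + 2.9q → q* = 5.0000.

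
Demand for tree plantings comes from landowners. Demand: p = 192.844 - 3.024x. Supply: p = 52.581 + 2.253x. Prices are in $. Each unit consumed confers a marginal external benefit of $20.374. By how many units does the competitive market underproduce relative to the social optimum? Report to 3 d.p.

3.861 units

Market equilibrium (private): 52.581 + 2.253x = 192.844 - 3.024x → x_m = 26.5801.
Social marginal benefit = demand + MEB = 213.218 - 3.024x.
Set SMB = MC: 213.218 - 3.024x = 52.581 + 2.253x → x* = 30.4410.
Gap = |26.5801 − 30.4410| = 3.8609.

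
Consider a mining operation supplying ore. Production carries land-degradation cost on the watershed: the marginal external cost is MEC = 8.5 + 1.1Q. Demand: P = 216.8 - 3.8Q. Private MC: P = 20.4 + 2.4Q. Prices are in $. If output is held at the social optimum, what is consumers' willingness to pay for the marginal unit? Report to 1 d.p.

P = $119.0

Social marginal cost = private MC + MEC = 28.9 + 3.5Q.
Set SMC = demand: 28.9 + 3.5Q = 216.8 - 3.8Q → Q* = 25.7397.
Consumer price on the demand curve at Q*: 216.8 − 3.8×25.7397 = 118.9891.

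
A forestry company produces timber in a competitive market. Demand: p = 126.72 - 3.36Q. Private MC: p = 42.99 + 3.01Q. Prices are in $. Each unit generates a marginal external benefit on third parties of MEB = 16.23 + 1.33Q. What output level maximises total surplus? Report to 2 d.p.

Social marginal cost = private MC − MEB = 26.76 + 1.68Q.
Set SMC = demand: 26.76 + 1.68Q = 126.72 - 3.36Q → Q* = 19.8333.

Q* = 19.83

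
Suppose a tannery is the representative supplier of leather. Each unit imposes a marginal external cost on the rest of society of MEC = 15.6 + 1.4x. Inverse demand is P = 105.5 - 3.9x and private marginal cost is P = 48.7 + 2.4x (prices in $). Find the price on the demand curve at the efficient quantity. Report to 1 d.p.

P = $84.6

Social marginal cost = private MC + MEC = 64.3 + 3.8x.
Set SMC = demand: 64.3 + 3.8x = 105.5 - 3.9x → x* = 5.3506.
Consumer price on the demand curve at x*: 105.5 − 3.9×5.3506 = 84.6327.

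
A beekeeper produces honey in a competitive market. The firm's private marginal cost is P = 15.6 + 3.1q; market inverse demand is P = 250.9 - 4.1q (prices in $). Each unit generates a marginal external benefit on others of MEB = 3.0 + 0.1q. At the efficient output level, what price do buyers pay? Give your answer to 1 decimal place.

P = $113.3

Social marginal cost = private MC − MEB = 12.6 + 3.0q.
Set SMC = demand: 12.6 + 3.0q = 250.9 - 4.1q → q* = 33.5634.
Consumer price on the demand curve at q*: 250.9 − 4.1×33.5634 = 113.2901.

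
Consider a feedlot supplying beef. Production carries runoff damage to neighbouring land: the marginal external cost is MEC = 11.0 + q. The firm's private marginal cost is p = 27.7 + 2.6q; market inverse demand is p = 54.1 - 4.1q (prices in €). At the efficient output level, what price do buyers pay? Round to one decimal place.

P = €45.9

Social marginal cost = private MC + MEC = 38.7 + 3.6q.
Set SMC = demand: 38.7 + 3.6q = 54.1 - 4.1q → q* = 2.0000.
Consumer price on the demand curve at q*: 54.1 − 4.1×2.0000 = 45.9000.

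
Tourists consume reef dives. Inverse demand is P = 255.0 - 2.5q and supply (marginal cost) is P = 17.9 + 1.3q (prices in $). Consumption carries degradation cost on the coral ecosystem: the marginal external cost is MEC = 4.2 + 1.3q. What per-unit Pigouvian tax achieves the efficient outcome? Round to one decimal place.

Social marginal benefit = demand − MEC = 250.8 - 3.8q.
Set SMB = MC: 250.8 - 3.8q = 17.9 + 1.3q → q* = 45.6667.
The Pigouvian tax equals MEC at q*: 4.2 + 1.3×45.6667 = 63.5667.

tax = $63.6 per unit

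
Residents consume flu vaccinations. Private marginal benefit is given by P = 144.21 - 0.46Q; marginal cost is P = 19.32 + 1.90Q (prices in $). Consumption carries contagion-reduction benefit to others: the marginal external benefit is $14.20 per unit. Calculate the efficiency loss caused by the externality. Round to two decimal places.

Market equilibrium (private): 19.32 + 1.90Q = 144.21 - 0.46Q → Q_m = 52.9195.
Social marginal benefit = demand + MEB = 158.41 - 0.46Q.
Set SMB = MC: 158.41 - 0.46Q = 19.32 + 1.90Q → Q* = 58.9364.
Between Q* and Q_m the wedge SMB − MC runs linearly from 0 to MEB(Q_m), so the loss is a triangle.
DWL = ½ × 6.0169 × 14.2000 = 42.7200.

DWL = $42.72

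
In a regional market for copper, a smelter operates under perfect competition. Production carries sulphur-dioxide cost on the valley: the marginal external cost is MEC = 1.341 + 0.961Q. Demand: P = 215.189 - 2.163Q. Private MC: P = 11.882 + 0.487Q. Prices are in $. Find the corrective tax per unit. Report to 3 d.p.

tax = $55.090 per unit

Social marginal cost = private MC + MEC = 13.223 + 1.448Q.
Set SMC = demand: 13.223 + 1.448Q = 215.189 - 2.163Q → Q* = 55.9308.
The Pigouvian tax equals MEC at Q*: 1.341 + 0.961×55.9308 = 55.0905.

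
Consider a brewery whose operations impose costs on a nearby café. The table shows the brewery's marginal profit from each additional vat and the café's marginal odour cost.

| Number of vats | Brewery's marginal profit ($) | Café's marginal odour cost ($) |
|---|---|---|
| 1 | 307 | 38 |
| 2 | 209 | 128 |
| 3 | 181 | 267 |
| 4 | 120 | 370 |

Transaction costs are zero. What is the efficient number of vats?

2

Bargaining reaches the level where marginal profit last exceeds marginal odour cost.
That holds through level 2 (209 ≥ 128) but not at 3 (181 < 267).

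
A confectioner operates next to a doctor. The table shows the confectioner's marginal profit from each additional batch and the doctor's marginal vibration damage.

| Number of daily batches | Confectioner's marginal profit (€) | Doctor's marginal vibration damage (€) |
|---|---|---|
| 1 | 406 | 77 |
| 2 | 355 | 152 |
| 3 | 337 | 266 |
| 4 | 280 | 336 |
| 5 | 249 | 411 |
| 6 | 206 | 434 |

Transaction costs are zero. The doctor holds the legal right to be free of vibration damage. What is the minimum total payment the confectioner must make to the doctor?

Efficient level: marginal profit ≥ marginal vibration damage through level 3, so k* = 3.
With the doctor holding the right, the confectioner must at least compensate total damage at k*: 77 + 152 + 266 = 495.

€495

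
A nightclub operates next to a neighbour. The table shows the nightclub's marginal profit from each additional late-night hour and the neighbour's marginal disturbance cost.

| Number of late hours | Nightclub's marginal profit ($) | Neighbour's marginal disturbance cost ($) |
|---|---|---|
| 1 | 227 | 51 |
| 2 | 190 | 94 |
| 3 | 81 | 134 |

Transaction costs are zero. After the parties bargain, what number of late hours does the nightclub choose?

Bargaining reaches the level where marginal profit last exceeds marginal disturbance cost.
That holds through level 2 (190 ≥ 94) but not at 3 (81 < 134).

2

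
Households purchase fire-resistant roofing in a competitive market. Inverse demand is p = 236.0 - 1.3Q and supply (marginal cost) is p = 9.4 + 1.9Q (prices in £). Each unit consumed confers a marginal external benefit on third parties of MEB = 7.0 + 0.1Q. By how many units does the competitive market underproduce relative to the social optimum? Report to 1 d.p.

4.5 units

Market equilibrium (private): 9.4 + 1.9Q = 236.0 - 1.3Q → Q_m = 70.8125.
Social marginal benefit = demand + MEB = 243.0 - 1.2Q.
Set SMB = MC: 243.0 - 1.2Q = 9.4 + 1.9Q → Q* = 75.3548.
Gap = |70.8125 − 75.3548| = 4.5423.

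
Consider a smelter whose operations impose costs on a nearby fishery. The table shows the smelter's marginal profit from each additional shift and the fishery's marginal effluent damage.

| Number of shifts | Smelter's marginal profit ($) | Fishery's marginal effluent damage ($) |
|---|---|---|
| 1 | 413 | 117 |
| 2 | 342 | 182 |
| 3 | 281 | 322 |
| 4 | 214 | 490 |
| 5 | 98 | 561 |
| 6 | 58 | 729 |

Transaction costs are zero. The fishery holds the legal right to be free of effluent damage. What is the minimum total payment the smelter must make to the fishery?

$299

Efficient level: marginal profit ≥ marginal effluent damage through level 2, so k* = 2.
With the fishery holding the right, the smelter must at least compensate total damage at k*: 117 + 182 = 299.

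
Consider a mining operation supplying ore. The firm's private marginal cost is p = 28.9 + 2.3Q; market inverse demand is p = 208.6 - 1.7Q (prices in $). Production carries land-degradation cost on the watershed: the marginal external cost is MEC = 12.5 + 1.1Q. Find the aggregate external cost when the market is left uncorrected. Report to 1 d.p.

$1671.6

Market equilibrium (private): 28.9 + 2.3Q = 208.6 - 1.7Q → Q_m = 44.9250.
Total external cost = ∫₀^{Q_m} (12.5 + 1.1Q) dQ = 12.5×44.9250 + ½×1.1×44.9250² = 1671.6031.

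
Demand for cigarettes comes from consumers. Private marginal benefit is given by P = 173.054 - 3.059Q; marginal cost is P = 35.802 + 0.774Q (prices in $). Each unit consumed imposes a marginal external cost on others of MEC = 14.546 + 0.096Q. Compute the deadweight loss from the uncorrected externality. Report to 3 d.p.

Market equilibrium (private): 35.802 + 0.774Q = 173.054 - 3.059Q → Q_m = 35.8080.
Social marginal benefit = demand − MEC = 158.508 - 3.155Q.
Set SMB = MC: 158.508 - 3.155Q = 35.802 + 0.774Q → Q* = 31.2308.
Between Q* and Q_m the wedge MC − SMB runs linearly from 0 to MEC(Q_m), so the loss is a triangle.
DWL = ½ × 4.5772 × 17.9836 = 41.1573.

DWL = $41.157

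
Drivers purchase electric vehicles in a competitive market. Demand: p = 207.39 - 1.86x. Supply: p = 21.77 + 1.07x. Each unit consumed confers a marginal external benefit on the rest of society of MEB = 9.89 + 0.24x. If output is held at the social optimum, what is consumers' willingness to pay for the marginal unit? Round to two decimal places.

Social marginal benefit = demand + MEB = 217.28 - 1.62x.
Set SMB = MC: 217.28 - 1.62x = 21.77 + 1.07x → x* = 72.6803.
Consumer price on the demand curve at x*: 207.39 − 1.86×72.6803 = 72.2046.

P = 72.20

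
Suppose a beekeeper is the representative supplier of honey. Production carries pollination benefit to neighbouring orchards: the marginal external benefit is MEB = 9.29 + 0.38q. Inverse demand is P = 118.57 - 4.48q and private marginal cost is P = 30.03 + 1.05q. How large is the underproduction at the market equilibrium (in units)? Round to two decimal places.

Market equilibrium (private): 30.03 + 1.05q = 118.57 - 4.48q → q_m = 16.0108.
Social marginal cost = private MC − MEB = 20.74 + 0.67q.
Set SMC = demand: 20.74 + 0.67q = 118.57 - 4.48q → q* = 18.9961.
Gap = |16.0108 − 18.9961| = 2.9853.

2.99 units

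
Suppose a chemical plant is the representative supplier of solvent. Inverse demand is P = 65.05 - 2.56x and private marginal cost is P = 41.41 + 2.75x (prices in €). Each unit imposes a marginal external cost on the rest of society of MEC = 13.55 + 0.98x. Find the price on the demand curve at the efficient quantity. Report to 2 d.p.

Social marginal cost = private MC + MEC = 54.96 + 3.73x.
Set SMC = demand: 54.96 + 3.73x = 65.05 - 2.56x → x* = 1.6041.
Consumer price on the demand curve at x*: 65.05 − 2.56×1.6041 = 60.9435.

P = €60.94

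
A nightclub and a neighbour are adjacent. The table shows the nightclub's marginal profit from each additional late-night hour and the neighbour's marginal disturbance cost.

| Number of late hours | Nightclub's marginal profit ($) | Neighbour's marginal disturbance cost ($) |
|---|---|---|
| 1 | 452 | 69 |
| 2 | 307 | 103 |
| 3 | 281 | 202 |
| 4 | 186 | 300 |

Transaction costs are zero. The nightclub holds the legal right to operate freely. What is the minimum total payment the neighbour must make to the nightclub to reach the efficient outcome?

Left alone the nightclub would choose level 4 (marginal profit stays positive).
Efficient level: k* = 3 (marginal profit ≥ marginal disturbance cost through 3).
The neighbour must at least cover the nightclub's forgone profit from cutting 4→3: 186 = 186.

$186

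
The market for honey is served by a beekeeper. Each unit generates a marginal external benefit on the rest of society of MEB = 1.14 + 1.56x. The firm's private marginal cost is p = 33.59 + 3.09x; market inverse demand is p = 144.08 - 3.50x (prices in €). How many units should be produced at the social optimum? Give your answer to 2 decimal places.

x* = 22.19

Social marginal cost = private MC − MEB = 32.45 + 1.53x.
Set SMC = demand: 32.45 + 1.53x = 144.08 - 3.50x → x* = 22.1928.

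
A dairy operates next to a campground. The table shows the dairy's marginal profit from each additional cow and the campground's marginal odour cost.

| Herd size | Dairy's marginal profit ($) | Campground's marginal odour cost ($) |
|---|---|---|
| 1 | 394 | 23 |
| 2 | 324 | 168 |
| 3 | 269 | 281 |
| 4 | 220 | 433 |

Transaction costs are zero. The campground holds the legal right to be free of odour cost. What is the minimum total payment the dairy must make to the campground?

$191

Efficient level: marginal profit ≥ marginal odour cost through level 2, so k* = 2.
With the campground holding the right, the dairy must at least compensate total damage at k*: 23 + 168 = 191.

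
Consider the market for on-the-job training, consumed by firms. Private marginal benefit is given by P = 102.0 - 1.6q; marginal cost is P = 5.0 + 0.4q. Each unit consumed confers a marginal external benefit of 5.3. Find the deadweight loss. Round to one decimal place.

Market equilibrium (private): 5.0 + 0.4q = 102.0 - 1.6q → q_m = 48.5000.
Social marginal benefit = demand + MEB = 107.3 - 1.6q.
Set SMB = MC: 107.3 - 1.6q = 5.0 + 0.4q → q* = 51.1500.
The loss is the area between SMB and MC from q* to q_m; with linear curves that's a triangle of height MEB(q_m).
DWL = ½ × 2.6500 × 5.3000 = 7.0225.

DWL = 7.0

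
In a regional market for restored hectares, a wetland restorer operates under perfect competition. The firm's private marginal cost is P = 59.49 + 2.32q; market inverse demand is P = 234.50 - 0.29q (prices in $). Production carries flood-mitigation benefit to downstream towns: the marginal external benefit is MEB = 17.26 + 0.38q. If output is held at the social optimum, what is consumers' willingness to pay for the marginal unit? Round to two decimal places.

P = $209.50

Social marginal cost = private MC − MEB = 42.23 + 1.94q.
Set SMC = demand: 42.23 + 1.94q = 234.50 - 0.29q → q* = 86.2197.
Consumer price on the demand curve at q*: 234.50 − 0.29×86.2197 = 209.4963.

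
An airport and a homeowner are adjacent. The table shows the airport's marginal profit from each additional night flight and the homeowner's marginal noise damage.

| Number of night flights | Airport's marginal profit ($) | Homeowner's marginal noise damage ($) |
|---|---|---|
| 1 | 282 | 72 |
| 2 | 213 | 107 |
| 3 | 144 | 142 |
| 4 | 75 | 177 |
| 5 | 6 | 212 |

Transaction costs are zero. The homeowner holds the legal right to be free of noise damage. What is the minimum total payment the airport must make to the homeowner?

$321

Efficient level: marginal profit ≥ marginal noise damage through level 3, so k* = 3.
With the homeowner holding the right, the airport must at least compensate total damage at k*: 72 + 107 + 142 = 321.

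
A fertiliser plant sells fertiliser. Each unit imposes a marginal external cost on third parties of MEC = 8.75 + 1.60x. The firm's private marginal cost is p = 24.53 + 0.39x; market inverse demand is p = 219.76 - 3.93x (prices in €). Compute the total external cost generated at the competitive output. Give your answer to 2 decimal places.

Market equilibrium (private): 24.53 + 0.39x = 219.76 - 3.93x → x_m = 45.1921.
Total external cost = ∫₀^{x_m} (8.75 + 1.60x) dx = 8.75×45.1921 + ½×1.60×45.1921² = 2029.2916.

€2029.29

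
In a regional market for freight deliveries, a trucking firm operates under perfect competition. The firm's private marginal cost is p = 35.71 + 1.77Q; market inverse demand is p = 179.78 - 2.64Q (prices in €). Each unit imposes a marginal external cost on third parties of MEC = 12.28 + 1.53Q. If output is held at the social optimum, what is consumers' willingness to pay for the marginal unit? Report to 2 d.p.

Social marginal cost = private MC + MEC = 47.99 + 3.30Q.
Set SMC = demand: 47.99 + 3.30Q = 179.78 - 2.64Q → Q* = 22.1869.
Consumer price on the demand curve at Q*: 179.78 − 2.64×22.1869 = 121.2066.

P = €121.21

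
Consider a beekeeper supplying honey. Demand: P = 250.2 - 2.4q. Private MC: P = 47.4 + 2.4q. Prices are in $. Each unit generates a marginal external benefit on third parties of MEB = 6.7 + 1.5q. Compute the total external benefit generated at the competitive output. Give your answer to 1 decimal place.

$1621.9

Market equilibrium (private): 47.4 + 2.4q = 250.2 - 2.4q → q_m = 42.2500.
Total external benefit = ∫₀^{q_m} (6.7 + 1.5q) dq = 6.7×42.2500 + ½×1.5×42.2500² = 1621.8719.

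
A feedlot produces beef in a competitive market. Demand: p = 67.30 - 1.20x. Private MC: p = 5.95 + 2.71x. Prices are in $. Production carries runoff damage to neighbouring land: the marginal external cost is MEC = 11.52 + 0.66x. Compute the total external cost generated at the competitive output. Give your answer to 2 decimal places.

Market equilibrium (private): 5.95 + 2.71x = 67.30 - 1.20x → x_m = 15.6905.
Total external cost = ∫₀^{x_m} (11.52 + 0.66x) dx = 11.52×15.6905 + ½×0.66×15.6905² = 261.9979.

$262.00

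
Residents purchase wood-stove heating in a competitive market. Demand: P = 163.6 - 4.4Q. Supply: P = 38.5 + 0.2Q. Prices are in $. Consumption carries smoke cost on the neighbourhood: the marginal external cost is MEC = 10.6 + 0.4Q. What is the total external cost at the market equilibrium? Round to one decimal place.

$436.2

Market equilibrium (private): 38.5 + 0.2Q = 163.6 - 4.4Q → Q_m = 27.1957.
Total external cost = ∫₀^{Q_m} (10.6 + 0.4Q) dQ = 10.6×27.1957 + ½×0.4×27.1957² = 436.1956.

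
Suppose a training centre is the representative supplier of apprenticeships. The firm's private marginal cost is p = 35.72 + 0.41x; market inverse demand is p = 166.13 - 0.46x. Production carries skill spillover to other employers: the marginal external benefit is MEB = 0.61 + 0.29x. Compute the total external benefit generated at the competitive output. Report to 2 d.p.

Market equilibrium (private): 35.72 + 0.41x = 166.13 - 0.46x → x_m = 149.8966.
Total external benefit = ∫₀^{x_m} (0.61 + 0.29x) dx = 0.61×149.8966 + ½×0.29×149.8966² = 3349.4406.

3349.44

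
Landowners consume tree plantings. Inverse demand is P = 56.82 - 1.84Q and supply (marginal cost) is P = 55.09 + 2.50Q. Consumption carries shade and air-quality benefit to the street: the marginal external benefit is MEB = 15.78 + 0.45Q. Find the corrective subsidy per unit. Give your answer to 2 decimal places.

subsidy = 17.81 per unit

Social marginal benefit = demand + MEB = 72.60 - 1.39Q.
Set SMB = MC: 72.60 - 1.39Q = 55.09 + 2.50Q → Q* = 4.5013.
The Pigouvian subsidy equals MEB at Q*: 15.78 + 0.45×4.5013 = 17.8056.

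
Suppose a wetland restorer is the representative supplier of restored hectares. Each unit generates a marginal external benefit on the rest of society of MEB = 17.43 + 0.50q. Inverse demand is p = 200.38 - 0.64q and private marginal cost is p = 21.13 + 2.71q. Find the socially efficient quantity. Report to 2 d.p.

q* = 69.01

Social marginal cost = private MC − MEB = 3.70 + 2.21q.
Set SMC = demand: 3.70 + 2.21q = 200.38 - 0.64q → q* = 69.0105.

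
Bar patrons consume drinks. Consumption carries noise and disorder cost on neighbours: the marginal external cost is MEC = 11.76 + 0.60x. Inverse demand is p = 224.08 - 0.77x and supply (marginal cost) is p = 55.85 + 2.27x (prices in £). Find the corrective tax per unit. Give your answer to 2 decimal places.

Social marginal benefit = demand − MEC = 212.32 - 1.37x.
Set SMB = MC: 212.32 - 1.37x = 55.85 + 2.27x → x* = 42.9863.
The Pigouvian tax equals MEC at x*: 11.76 + 0.60×42.9863 = 37.5518.

tax = £37.55 per unit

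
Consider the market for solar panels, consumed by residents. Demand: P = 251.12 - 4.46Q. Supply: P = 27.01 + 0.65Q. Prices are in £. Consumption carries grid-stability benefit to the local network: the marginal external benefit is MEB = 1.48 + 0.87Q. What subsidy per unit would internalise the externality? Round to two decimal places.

subsidy = £47.77 per unit

Social marginal benefit = demand + MEB = 252.60 - 3.59Q.
Set SMB = MC: 252.60 - 3.59Q = 27.01 + 0.65Q → Q* = 53.2052.
The Pigouvian subsidy equals MEB at Q*: 1.48 + 0.87×53.2052 = 47.7685.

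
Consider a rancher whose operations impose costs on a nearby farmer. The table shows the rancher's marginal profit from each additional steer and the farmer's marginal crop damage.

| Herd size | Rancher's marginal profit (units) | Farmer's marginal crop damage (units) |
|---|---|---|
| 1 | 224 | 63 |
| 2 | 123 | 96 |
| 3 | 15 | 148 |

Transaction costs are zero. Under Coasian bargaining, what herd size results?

2

Bargaining reaches the level where marginal profit last exceeds marginal crop damage.
That holds through level 2 (123 ≥ 96) but not at 3 (15 < 148).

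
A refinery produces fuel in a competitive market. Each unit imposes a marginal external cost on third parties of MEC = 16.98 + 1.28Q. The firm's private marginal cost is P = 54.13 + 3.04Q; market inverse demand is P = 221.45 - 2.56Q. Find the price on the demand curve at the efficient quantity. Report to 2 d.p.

Social marginal cost = private MC + MEC = 71.11 + 4.32Q.
Set SMC = demand: 71.11 + 4.32Q = 221.45 - 2.56Q → Q* = 21.8517.
Consumer price on the demand curve at Q*: 221.45 − 2.56×21.8517 = 165.5096.

P = 165.51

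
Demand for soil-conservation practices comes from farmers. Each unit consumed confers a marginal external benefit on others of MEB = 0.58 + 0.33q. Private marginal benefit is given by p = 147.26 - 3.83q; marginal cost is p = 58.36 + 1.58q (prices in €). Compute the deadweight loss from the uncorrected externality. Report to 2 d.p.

DWL = €3.55

Market equilibrium (private): 58.36 + 1.58q = 147.26 - 3.83q → q_m = 16.4325.
Social marginal benefit = demand + MEB = 147.84 - 3.50q.
Set SMB = MC: 147.84 - 3.50q = 58.36 + 1.58q → q* = 17.6142.
The loss is the area between SMB and MC from q* to q_m; with linear curves that's a triangle of height MEB(q_m).
DWL = ½ × 1.1817 × 6.0027 = 3.5467.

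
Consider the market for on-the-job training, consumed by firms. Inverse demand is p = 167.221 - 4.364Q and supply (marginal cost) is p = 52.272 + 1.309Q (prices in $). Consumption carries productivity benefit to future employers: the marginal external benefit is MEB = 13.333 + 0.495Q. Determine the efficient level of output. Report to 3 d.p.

Q* = 24.774

Social marginal benefit = demand + MEB = 180.554 - 3.869Q.
Set SMB = MC: 180.554 - 3.869Q = 52.272 + 1.309Q → Q* = 24.7744.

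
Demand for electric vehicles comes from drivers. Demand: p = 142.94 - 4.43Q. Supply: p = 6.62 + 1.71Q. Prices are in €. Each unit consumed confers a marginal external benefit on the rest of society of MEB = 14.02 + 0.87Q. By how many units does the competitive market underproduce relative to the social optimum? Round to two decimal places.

6.33 units

Market equilibrium (private): 6.62 + 1.71Q = 142.94 - 4.43Q → Q_m = 22.2020.
Social marginal benefit = demand + MEB = 156.96 - 3.56Q.
Set SMB = MC: 156.96 - 3.56Q = 6.62 + 1.71Q → Q* = 28.5275.
Gap = |22.2020 − 28.5275| = 6.3255.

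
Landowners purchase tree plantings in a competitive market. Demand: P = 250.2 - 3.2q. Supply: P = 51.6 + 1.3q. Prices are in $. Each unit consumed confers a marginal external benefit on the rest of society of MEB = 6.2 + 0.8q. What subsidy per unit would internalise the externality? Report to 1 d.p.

Social marginal benefit = demand + MEB = 256.4 - 2.4q.
Set SMB = MC: 256.4 - 2.4q = 51.6 + 1.3q → q* = 55.3514.
The Pigouvian subsidy equals MEB at q*: 6.2 + 0.8×55.3514 = 50.4811.

subsidy = $50.5 per unit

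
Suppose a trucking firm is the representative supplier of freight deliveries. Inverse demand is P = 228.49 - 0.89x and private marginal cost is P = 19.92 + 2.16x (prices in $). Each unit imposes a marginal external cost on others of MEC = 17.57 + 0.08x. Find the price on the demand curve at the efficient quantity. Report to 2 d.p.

Social marginal cost = private MC + MEC = 37.49 + 2.24x.
Set SMC = demand: 37.49 + 2.24x = 228.49 - 0.89x → x* = 61.0224.
Consumer price on the demand curve at x*: 228.49 − 0.89×61.0224 = 174.1801.

P = $174.18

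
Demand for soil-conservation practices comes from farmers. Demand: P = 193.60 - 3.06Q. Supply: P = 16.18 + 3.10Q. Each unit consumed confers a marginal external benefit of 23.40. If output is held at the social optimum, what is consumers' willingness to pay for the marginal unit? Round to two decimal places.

Social marginal benefit = demand + MEB = 217.00 - 3.06Q.
Set SMB = MC: 217.00 - 3.06Q = 16.18 + 3.10Q → Q* = 32.6006.
Consumer price on the demand curve at Q*: 193.60 − 3.06×32.6006 = 93.8422.

P = 93.84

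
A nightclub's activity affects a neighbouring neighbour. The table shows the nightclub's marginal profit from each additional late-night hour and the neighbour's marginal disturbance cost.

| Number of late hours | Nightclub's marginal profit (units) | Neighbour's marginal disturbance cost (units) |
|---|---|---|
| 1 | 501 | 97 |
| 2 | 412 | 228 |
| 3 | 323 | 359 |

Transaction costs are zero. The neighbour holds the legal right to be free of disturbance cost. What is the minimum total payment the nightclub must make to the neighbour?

Efficient level: marginal profit ≥ marginal disturbance cost through level 2, so k* = 2.
With the neighbour holding the right, the nightclub must at least compensate total damage at k*: 97 + 228 = 325.

325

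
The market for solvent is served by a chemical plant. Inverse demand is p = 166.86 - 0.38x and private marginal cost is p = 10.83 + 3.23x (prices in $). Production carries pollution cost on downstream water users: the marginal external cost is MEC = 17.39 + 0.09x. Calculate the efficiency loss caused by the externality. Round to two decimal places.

Market equilibrium (private): 10.83 + 3.23x = 166.86 - 0.38x → x_m = 43.2216.
Social marginal cost = private MC + MEC = 28.22 + 3.32x.
Set SMC = demand: 28.22 + 3.32x = 166.86 - 0.38x → x* = 37.4703.
The loss is the area between SMC and demand from x* to x_m; with linear curves that's a triangle of height MEC(x_m).
DWL = ½ × 5.7513 × 21.2799 = 61.1935.

DWL = $61.19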